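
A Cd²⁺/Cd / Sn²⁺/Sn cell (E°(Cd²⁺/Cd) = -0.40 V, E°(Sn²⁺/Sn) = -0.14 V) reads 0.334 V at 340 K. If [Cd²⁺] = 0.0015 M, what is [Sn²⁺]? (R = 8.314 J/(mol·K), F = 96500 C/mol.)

From the Nernst equation, ln Q = nF(E° − E)/RT = 2×96500×(0.26 − 0.334)/(8.314×340) = -5.052, so Q = 0.00639.
With Q = [Cd²⁺]/[Sn²⁺] and the known concentrations, [Sn²⁺] in the denominator gives [Sn²⁺] = 0.23 M.

0.23 M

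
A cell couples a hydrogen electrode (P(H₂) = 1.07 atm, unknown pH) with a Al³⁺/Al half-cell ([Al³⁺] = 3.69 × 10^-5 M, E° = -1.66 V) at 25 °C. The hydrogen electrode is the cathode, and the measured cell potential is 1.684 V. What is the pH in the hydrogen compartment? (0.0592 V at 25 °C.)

pH = 1.06

E°_cell = 1.66 V and n = 6.
log Q = n(E° − E)/0.0592 = 6×(1.66 − 1.684)/0.0592 = -2.432.
With Q = [Al³⁺]^2·P(H₂)^3 / [H⁺]^6, solving for [H⁺] gives log[H⁺] = -1.058, so pH = 1.06.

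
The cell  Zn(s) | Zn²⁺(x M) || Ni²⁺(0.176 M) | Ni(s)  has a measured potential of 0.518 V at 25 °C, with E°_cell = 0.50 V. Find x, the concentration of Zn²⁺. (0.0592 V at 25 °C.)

0.043 M

From the Nernst equation, log Q = n(E° − E)/0.0592 = 2(0.50 − 0.518)/0.0592 = -0.608, so Q = 0.247.
With Q = [Zn²⁺]/[Ni²⁺] and the known concentrations, [Zn²⁺] in the numerator gives [Zn²⁺] = 0.043 M.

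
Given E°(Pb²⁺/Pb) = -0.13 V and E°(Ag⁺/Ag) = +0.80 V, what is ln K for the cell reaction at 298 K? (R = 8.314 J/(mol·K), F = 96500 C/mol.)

E°_cell = +0.80 − (-0.13) = 0.93 V, with n = 2 electrons transferred.
At equilibrium E = 0, so the Nernst equation gives ln K = nFE°/RT = (2)(96500)(0.93)/((8.314)(298)) = 72.45.

ln K = 72.4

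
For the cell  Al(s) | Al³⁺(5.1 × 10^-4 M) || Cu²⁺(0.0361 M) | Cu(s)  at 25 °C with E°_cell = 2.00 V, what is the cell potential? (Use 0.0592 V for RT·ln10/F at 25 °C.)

2.02 V

Balancing electrons gives n = 6; the reaction quotient is Q = [Al³⁺]^2/[Cu²⁺]^3 = 0.00553.
At 25 °C, E = E° − (0.0592/n) log Q = 2.00 − (0.0592/6)(-2.257) = 2.000 + 0.022 = 2.022 V.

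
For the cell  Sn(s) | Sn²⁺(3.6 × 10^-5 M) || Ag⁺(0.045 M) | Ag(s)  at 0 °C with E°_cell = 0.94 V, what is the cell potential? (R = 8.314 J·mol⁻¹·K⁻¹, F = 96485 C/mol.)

Balancing electrons gives n = 2; the reaction quotient is Q = [Sn²⁺]/[Ag⁺]^2 = 0.0178.
E = E° − (RT/nF) ln Q = 0.94 − (8.314×273)/(2×96485) × (-4.030) = 0.940 + 0.047 = 0.987 V.

0.987 V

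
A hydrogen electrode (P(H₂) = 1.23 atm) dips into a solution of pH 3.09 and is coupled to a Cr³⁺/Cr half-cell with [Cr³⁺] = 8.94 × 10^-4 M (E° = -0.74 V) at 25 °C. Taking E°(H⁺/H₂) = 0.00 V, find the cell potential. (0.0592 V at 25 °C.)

The hydrogen couple is the cathode, so E°_cell = 0.74 V; n = 6.
[H⁺] = 10^(−3.09) = 8.1 × 10^-4 M, and Q = [Cr³⁺]^2·P(H₂)^3 / [H⁺]^6 = 5.16 × 10^12.
E = E° − (0.0592/6) log Q = 0.74 − (0.0592/6)(12.712) = 0.615 V.

0.61 V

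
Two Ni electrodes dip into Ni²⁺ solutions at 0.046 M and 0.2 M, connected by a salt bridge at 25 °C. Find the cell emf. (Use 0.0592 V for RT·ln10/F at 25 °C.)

Both half-cells are Ni²⁺/Ni, so E°_cell = 0. The concentrated side is the cathode; the cell reaction moves Ni²⁺ from high to low concentration with n = 2.
Q = [Ni²⁺]_dilute/[Ni²⁺]_conc = 0.046/0.2 = 0.230.
E = 0 − (0.0592/2) log Q = −(0.0592/2)(-0.638) = 0.0189 V.

0.019 V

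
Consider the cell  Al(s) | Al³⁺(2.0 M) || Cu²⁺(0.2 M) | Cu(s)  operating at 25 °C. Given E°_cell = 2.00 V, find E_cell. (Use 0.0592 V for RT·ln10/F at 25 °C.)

1.97 V

Balancing electrons gives n = 6; the reaction quotient is Q = [Al³⁺]^2/[Cu²⁺]^3 = 500.
At 25 °C, E = E° − (0.0592/n) log Q = 2.00 − (0.0592/6)(2.699) = 2.000 − 0.027 = 1.973 V.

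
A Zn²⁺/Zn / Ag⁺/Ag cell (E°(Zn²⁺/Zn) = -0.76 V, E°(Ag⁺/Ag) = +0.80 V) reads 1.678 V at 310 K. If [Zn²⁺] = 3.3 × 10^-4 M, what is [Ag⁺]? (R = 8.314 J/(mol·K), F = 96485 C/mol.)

1.5 M

From the Nernst equation, ln Q = nF(E° − E)/RT = 2×96485×(1.56 − 1.678)/(8.314×310) = -8.835, so Q = 1.46 × 10^-4.
With Q = [Zn²⁺]/[Ag⁺]^2 and the known concentrations, [Ag⁺]^2 in the denominator gives [Ag⁺] = 1.5 M.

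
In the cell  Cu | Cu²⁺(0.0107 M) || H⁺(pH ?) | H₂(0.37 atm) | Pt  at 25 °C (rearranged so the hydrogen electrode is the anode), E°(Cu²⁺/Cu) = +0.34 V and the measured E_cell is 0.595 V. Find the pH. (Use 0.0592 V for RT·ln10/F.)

E°_cell = 0.34 V and n = 2.
log Q = n(E° − E)/0.0592 = 2×(0.34 − 0.595)/0.0592 = -8.615.
With Q = [H⁺]^2 / ([Cu²⁺]·P(H₂)), solving for [H⁺] gives log[H⁺] = -5.509, so pH = 5.51.

pH = 5.51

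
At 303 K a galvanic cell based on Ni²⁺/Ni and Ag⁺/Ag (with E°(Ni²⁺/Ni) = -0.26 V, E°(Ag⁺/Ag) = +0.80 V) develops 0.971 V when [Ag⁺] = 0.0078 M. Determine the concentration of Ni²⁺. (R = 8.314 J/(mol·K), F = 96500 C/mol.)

0.056 M

From the Nernst equation, ln Q = nF(E° − E)/RT = 2×96500×(1.06 − 0.971)/(8.314×303) = 6.819, so Q = 915.
With Q = [Ni²⁺]/[Ag⁺]^2 and the known concentrations, [Ni²⁺] in the numerator gives [Ni²⁺] = 0.056 M.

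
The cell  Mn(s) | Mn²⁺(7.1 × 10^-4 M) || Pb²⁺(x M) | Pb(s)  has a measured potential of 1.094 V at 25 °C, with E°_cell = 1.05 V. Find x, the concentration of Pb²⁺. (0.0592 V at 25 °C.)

From the Nernst equation, log Q = n(E° − E)/0.0592 = 2(1.05 − 1.094)/0.0592 = -1.486, so Q = 0.0326.
With Q = [Mn²⁺]/[Pb²⁺] and the known concentrations, [Pb²⁺] in the denominator gives [Pb²⁺] = 0.022 M.

0.022 M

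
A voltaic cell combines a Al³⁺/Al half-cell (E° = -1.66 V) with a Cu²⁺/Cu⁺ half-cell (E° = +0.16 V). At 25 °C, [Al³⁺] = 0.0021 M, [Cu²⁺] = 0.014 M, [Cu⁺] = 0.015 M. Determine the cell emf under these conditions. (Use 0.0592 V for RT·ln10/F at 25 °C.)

The Cu²⁺/Cu⁺ couple has the higher reduction potential and acts as the cathode, so E°_cell = +0.16 − (-1.66) = 1.82 V.
Balancing electrons gives n = 3; the reaction quotient is Q = [Al³⁺]·[Cu⁺]^3/[Cu²⁺]^3 = 0.00258.
At 25 °C, E = E° − (0.0592/n) log Q = 1.82 − (0.0592/3)(-2.588) = 1.820 + 0.051 = 1.871 V.

1.87 V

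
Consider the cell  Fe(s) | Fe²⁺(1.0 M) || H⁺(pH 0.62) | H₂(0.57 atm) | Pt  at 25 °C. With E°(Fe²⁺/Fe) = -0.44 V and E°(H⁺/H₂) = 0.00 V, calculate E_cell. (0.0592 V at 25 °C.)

The hydrogen couple is the cathode, so E°_cell = 0.44 V; n = 2.
[H⁺] = 10^(−0.62) = 0.24 M, and Q = [Fe²⁺]·P(H₂) / [H⁺]^2 = 9.91.
E = E° − (0.0592/2) log Q = 0.44 − (0.0592/2)(0.996) = 0.411 V.

0.41 V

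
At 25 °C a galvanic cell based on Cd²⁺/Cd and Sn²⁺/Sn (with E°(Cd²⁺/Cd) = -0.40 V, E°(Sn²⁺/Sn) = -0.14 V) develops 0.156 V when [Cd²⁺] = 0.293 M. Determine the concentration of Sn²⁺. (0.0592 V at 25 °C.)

From the Nernst equation, log Q = n(E° − E)/0.0592 = 2(0.26 − 0.156)/0.0592 = 3.514, so Q = 3260.
With Q = [Cd²⁺]/[Sn²⁺] and the known concentrations, [Sn²⁺] in the denominator gives [Sn²⁺] = 9 × 10^-5 M.

9 × 10^-5 M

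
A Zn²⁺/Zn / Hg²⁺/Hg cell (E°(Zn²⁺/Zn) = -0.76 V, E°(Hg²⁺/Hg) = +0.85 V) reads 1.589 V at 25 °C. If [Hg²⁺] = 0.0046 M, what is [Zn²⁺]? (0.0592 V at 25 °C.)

From the Nernst equation, log Q = n(E° − E)/0.0592 = 2(1.61 − 1.589)/0.0592 = 0.709, so Q = 5.12.
With Q = [Zn²⁺]/[Hg²⁺] and the known concentrations, [Zn²⁺] in the numerator gives [Zn²⁺] = 0.024 M.

0.024 M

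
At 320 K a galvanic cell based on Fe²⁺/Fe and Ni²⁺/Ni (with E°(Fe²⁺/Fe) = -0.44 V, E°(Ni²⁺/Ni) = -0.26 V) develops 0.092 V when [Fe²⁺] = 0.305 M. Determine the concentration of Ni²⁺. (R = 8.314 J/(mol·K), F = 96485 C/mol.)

5.2 × 10^-4 M

From the Nernst equation, ln Q = nF(E° − E)/RT = 2×96485×(0.18 − 0.092)/(8.314×320) = 6.383, so Q = 592.
With Q = [Fe²⁺]/[Ni²⁺] and the known concentrations, [Ni²⁺] in the denominator gives [Ni²⁺] = 5.2 × 10^-4 M.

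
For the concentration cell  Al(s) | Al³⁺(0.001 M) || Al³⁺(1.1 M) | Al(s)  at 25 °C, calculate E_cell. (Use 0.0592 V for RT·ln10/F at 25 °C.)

Both half-cells are Al³⁺/Al, so E°_cell = 0. The concentrated side is the cathode; the cell reaction moves Al³⁺ from high to low concentration with n = 3.
Q = [Al³⁺]_dilute/[Al³⁺]_conc = 0.001/1.1 = 9.09 × 10^-4.
E = 0 − (0.0592/3) log Q = −(0.0592/3)(-3.041) = 0.0600 V.

0.060 V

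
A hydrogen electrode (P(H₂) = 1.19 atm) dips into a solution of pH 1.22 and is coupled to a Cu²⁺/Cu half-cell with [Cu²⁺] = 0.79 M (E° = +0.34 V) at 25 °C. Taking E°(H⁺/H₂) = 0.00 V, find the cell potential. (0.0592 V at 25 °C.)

0.41 V

The Cu²⁺/Cu couple is the cathode, so E°_cell = 0.34 V; n = 2.
[H⁺] = 10^(−1.22) = 0.060 M, and Q = [H⁺]^2 / ([Cu²⁺]·P(H₂)) = 0.00386.
E = E° − (0.0592/2) log Q = 0.34 − (0.0592/2)(-2.413) = 0.411 V.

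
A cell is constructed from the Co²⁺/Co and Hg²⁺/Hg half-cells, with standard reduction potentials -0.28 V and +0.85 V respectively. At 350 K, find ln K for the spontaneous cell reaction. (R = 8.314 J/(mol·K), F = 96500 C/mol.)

E°_cell = +0.85 − (-0.28) = 1.13 V, with n = 2 electrons transferred.
At equilibrium E = 0, so the Nernst equation gives ln K = nFE°/RT = (2)(96500)(1.13)/((8.314)(350)) = 74.95.

ln K = 74.9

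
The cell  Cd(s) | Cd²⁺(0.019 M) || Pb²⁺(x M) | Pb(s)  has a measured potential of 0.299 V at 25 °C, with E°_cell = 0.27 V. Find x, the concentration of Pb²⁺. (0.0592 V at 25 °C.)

0.18 M

From the Nernst equation, log Q = n(E° − E)/0.0592 = 2(0.27 − 0.299)/0.0592 = -0.980, so Q = 0.105.
With Q = [Cd²⁺]/[Pb²⁺] and the known concentrations, [Pb²⁺] in the denominator gives [Pb²⁺] = 0.18 M.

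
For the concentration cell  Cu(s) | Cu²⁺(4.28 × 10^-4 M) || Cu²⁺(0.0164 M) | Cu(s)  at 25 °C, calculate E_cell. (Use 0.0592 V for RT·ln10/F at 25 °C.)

Both half-cells are Cu²⁺/Cu, so E°_cell = 0. The concentrated side is the cathode; the cell reaction moves Cu²⁺ from high to low concentration with n = 2.
Q = [Cu²⁺]_dilute/[Cu²⁺]_conc = 4.28 × 10^-4/0.0164 = 0.0261.
E = 0 − (0.0592/2) log Q = −(0.0592/2)(-1.583) = 0.0469 V.

0.047 V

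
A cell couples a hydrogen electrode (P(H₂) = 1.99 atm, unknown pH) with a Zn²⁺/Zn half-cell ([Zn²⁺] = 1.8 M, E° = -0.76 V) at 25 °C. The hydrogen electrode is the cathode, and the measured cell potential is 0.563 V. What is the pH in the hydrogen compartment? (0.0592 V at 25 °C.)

E°_cell = 0.76 V and n = 2.
log Q = n(E° − E)/0.0592 = 2×(0.76 − 0.563)/0.0592 = 6.655.
With Q = [Zn²⁺]·P(H₂) / [H⁺]^2, solving for [H⁺] gives log[H⁺] = -3.051, so pH = 3.05.

pH = 3.05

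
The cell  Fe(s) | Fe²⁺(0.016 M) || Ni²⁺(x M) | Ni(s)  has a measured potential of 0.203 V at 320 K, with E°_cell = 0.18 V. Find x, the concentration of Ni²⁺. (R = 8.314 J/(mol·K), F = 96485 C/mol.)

0.085 M

From the Nernst equation, ln Q = nF(E° − E)/RT = 2×96485×(0.18 − 0.203)/(8.314×320) = -1.668, so Q = 0.189.
With Q = [Fe²⁺]/[Ni²⁺] and the known concentrations, [Ni²⁺] in the denominator gives [Ni²⁺] = 0.085 M.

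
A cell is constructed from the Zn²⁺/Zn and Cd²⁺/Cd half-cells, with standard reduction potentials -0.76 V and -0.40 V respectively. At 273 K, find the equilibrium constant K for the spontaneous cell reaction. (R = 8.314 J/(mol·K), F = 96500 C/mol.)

E°_cell = -0.40 − (-0.76) = 0.36 V, with n = 2 electrons transferred.
At equilibrium E = 0, so the Nernst equation gives ln K = nFE°/RT = (2)(96500)(0.36)/((8.314)(273)) = 30.61.
K = e^30.61 = 2 × 10^13.

2 × 10^13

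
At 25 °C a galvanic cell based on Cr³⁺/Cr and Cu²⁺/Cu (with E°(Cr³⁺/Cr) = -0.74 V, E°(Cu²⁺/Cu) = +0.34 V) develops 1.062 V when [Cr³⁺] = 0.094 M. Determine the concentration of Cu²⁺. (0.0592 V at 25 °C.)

From the Nernst equation, log Q = n(E° − E)/0.0592 = 6(1.08 − 1.062)/0.0592 = 1.824, so Q = 66.7.
With Q = [Cr³⁺]^2/[Cu²⁺]^3 and the known concentrations, [Cu²⁺]^3 in the denominator gives [Cu²⁺] = 0.051 M.

0.051 M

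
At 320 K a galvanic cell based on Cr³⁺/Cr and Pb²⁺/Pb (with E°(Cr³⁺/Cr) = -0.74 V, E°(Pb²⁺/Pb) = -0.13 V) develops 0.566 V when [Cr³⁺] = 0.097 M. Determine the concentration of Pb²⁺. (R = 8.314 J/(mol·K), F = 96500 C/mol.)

0.0087 M

From the Nernst equation, ln Q = nF(E° − E)/RT = 6×96500×(0.61 − 0.566)/(8.314×320) = 9.576, so Q = 1.44 × 10^4.
With Q = [Cr³⁺]^2/[Pb²⁺]^3 and the known concentrations, [Pb²⁺]^3 in the denominator gives [Pb²⁺] = 0.0087 M.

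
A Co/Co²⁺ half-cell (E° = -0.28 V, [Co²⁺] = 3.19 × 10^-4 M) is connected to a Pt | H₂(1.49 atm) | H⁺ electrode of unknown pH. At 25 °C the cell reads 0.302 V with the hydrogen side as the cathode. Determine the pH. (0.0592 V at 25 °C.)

pH = 1.29

E°_cell = 0.28 V and n = 2.
log Q = n(E° − E)/0.0592 = 2×(0.28 − 0.302)/0.0592 = -0.743.
With Q = [Co²⁺]·P(H₂) / [H⁺]^2, solving for [H⁺] gives log[H⁺] = -1.290, so pH = 1.29.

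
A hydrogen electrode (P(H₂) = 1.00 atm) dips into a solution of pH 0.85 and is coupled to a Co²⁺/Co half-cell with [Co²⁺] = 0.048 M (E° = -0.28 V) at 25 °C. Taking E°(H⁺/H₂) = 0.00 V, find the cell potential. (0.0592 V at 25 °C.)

0.27 V

The hydrogen couple is the cathode, so E°_cell = 0.28 V; n = 2.
[H⁺] = 10^(−0.85) = 0.14 M, and Q = [Co²⁺]·P(H₂) / [H⁺]^2 = 2.41.
E = E° − (0.0592/2) log Q = 0.28 − (0.0592/2)(0.381) = 0.269 V.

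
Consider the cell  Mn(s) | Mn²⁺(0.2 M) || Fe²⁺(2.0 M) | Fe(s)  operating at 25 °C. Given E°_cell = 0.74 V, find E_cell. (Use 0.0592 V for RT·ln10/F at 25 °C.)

Balancing electrons gives n = 2; the reaction quotient is Q = [Mn²⁺]/[Fe²⁺] = 0.100.
At 25 °C, E = E° − (0.0592/n) log Q = 0.74 − (0.0592/2)(-1.000) = 0.740 + 0.030 = 0.770 V.

0.770 V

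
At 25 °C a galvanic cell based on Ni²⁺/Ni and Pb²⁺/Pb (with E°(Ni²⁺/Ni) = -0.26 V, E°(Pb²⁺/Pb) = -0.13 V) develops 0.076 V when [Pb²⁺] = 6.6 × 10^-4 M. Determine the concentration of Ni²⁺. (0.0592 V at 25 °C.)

0.044 M

From the Nernst equation, log Q = n(E° − E)/0.0592 = 2(0.13 − 0.076)/0.0592 = 1.824, so Q = 66.7.
With Q = [Ni²⁺]/[Pb²⁺] and the known concentrations, [Ni²⁺] in the numerator gives [Ni²⁺] = 0.044 M.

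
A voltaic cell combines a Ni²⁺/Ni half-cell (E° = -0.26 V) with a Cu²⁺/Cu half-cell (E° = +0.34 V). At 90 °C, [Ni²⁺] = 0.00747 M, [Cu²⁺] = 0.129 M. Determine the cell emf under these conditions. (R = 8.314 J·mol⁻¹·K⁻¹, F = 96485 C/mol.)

0.645 V

The Cu²⁺/Cu couple has the higher reduction potential and acts as the cathode, so E°_cell = +0.34 − (-0.26) = 0.60 V.
Balancing electrons gives n = 2; the reaction quotient is Q = [Ni²⁺]/[Cu²⁺] = 0.0579.
E = E° − (RT/nF) ln Q = 0.60 − (8.314×363)/(2×96485) × (-2.849) = 0.600 + 0.045 = 0.645 V.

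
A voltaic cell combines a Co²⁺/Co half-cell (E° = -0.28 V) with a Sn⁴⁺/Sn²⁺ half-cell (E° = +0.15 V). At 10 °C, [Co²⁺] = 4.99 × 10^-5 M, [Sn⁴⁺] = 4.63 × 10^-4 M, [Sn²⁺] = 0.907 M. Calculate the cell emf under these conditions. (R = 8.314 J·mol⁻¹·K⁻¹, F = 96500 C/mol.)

The Sn⁴⁺/Sn²⁺ couple has the higher reduction potential and acts as the cathode, so E°_cell = +0.15 − (-0.28) = 0.43 V.
Balancing electrons gives n = 2; the reaction quotient is Q = [Co²⁺]·[Sn²⁺]/[Sn⁴⁺] = 0.0978.
E = E° − (RT/nF) ln Q = 0.43 − (8.314×283)/(2×96500) × (-2.325) = 0.430 + 0.028 = 0.458 V.

0.458 V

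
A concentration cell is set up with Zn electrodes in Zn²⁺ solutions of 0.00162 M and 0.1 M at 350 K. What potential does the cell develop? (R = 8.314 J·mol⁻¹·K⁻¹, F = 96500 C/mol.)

Both half-cells are Zn²⁺/Zn, so E°_cell = 0. The concentrated side is the cathode; the cell reaction moves Zn²⁺ from high to low concentration with n = 2.
Q = [Zn²⁺]_dilute/[Zn²⁺]_conc = 0.00162/0.1 = 0.0162.
E = 0 − (RT/nF) ln Q = −((8.314×350)/(2×96500))(-4.123) = 0.0622 V.

0.062 V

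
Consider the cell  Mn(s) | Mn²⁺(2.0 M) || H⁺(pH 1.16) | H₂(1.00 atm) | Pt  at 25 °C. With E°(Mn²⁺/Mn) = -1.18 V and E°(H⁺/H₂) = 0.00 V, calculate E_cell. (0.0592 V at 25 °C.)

The hydrogen couple is the cathode, so E°_cell = 1.18 V; n = 2.
[H⁺] = 10^(−1.16) = 0.069 M, and Q = [Mn²⁺]·P(H₂) / [H⁺]^2 = 418.
E = E° − (0.0592/2) log Q = 1.18 − (0.0592/2)(2.621) = 1.102 V.

1.10 V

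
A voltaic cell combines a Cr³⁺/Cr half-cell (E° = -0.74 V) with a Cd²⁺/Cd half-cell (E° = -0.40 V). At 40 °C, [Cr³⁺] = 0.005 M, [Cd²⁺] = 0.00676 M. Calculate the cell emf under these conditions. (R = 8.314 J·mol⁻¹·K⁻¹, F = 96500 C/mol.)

The Cd²⁺/Cd couple has the higher reduction potential and acts as the cathode, so E°_cell = -0.40 − (-0.74) = 0.34 V.
Balancing electrons gives n = 6; the reaction quotient is Q = [Cr³⁺]^2/[Cd²⁺]^3 = 80.9.
E = E° − (RT/nF) ln Q = 0.34 − (8.314×313)/(6×96500) × (4.394) = 0.340 − 0.020 = 0.320 V.

0.320 V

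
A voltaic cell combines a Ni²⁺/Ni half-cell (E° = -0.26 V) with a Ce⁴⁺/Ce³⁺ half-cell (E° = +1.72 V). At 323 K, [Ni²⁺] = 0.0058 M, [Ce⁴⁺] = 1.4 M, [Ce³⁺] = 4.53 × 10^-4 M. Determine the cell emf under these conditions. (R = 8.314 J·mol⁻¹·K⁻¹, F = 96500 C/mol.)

2.28 V

The Ce⁴⁺/Ce³⁺ couple has the higher reduction potential and acts as the cathode, so E°_cell = +1.72 − (-0.26) = 1.98 V.
Balancing electrons gives n = 2; the reaction quotient is Q = [Ni²⁺]·[Ce³⁺]^2/[Ce⁴⁺]^2 = 6.07 × 10^-10.
E = E° − (RT/nF) ln Q = 1.98 − (8.314×323)/(2×96500) × (-21.222) = 1.980 + 0.295 = 2.275 V.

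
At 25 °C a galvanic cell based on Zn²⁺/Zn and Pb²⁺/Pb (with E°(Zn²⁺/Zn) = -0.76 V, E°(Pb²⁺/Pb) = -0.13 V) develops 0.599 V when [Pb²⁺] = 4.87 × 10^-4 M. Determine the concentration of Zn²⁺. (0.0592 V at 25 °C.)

From the Nernst equation, log Q = n(E° − E)/0.0592 = 2(0.63 − 0.599)/0.0592 = 1.047, so Q = 11.2.
With Q = [Zn²⁺]/[Pb²⁺] and the known concentrations, [Zn²⁺] in the numerator gives [Zn²⁺] = 0.0054 M.

0.0054 M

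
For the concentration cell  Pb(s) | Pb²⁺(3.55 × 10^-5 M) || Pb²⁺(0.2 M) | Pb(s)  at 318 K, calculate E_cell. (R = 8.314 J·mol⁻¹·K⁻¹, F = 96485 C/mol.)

Both half-cells are Pb²⁺/Pb, so E°_cell = 0. The concentrated side is the cathode; the cell reaction moves Pb²⁺ from high to low concentration with n = 2.
Q = [Pb²⁺]_dilute/[Pb²⁺]_conc = 3.55 × 10^-5/0.2 = 1.77 × 10^-4.
E = 0 − (RT/nF) ln Q = −((8.314×318)/(2×96485))(-8.637) = 0.1183 V.

0.12 V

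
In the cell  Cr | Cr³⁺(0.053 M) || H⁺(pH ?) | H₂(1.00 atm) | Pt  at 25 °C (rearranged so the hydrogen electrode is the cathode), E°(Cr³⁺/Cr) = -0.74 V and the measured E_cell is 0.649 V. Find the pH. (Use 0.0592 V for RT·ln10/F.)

pH = 1.96

E°_cell = 0.74 V and n = 6.
log Q = n(E° − E)/0.0592 = 6×(0.74 − 0.649)/0.0592 = 9.223.
With Q = [Cr³⁺]^2·P(H₂)^3 / [H⁺]^6, solving for [H⁺] gives log[H⁺] = -1.962, so pH = 1.96.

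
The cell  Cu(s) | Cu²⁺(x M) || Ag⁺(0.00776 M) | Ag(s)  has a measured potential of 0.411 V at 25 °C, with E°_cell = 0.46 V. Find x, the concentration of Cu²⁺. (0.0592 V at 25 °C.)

0.0027 M

From the Nernst equation, log Q = n(E° − E)/0.0592 = 2(0.46 − 0.411)/0.0592 = 1.655, so Q = 45.2.
With Q = [Cu²⁺]/[Ag⁺]^2 and the known concentrations, [Cu²⁺] in the numerator gives [Cu²⁺] = 0.0027 M.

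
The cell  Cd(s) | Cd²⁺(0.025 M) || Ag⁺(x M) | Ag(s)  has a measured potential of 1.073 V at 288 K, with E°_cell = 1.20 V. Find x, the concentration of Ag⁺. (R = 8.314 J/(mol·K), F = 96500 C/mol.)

From the Nernst equation, ln Q = nF(E° − E)/RT = 2×96500×(1.20 − 1.073)/(8.314×288) = 10.237, so Q = 2.79 × 10^4.
With Q = [Cd²⁺]/[Ag⁺]^2 and the known concentrations, [Ag⁺]^2 in the denominator gives [Ag⁺] = 9.5 × 10^-4 M.

9.5 × 10^-4 M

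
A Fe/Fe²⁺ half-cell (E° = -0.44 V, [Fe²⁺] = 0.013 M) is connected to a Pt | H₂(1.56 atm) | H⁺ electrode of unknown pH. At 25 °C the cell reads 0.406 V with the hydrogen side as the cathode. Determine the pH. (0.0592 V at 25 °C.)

pH = 1.42

E°_cell = 0.44 V and n = 2.
log Q = n(E° − E)/0.0592 = 2×(0.44 − 0.406)/0.0592 = 1.149.
With Q = [Fe²⁺]·P(H₂) / [H⁺]^2, solving for [H⁺] gives log[H⁺] = -1.421, so pH = 1.42.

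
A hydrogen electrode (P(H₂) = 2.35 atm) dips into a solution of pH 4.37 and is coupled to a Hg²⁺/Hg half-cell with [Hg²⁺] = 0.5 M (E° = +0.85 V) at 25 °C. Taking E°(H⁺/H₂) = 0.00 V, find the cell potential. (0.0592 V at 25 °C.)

1.11 V

The Hg²⁺/Hg couple is the cathode, so E°_cell = 0.85 V; n = 2.
[H⁺] = 10^(−4.37) = 4.3 × 10^-5 M, and Q = [H⁺]^2 / ([Hg²⁺]·P(H₂)) = 1.55 × 10^-9.
E = E° − (0.0592/2) log Q = 0.85 − (0.0592/2)(-8.810) = 1.111 V.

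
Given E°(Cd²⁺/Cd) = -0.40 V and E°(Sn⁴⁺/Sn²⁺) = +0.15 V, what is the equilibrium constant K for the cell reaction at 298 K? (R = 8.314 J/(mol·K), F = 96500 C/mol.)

4 × 10^18

E°_cell = +0.15 − (-0.40) = 0.55 V, with n = 2 electrons transferred.
At equilibrium E = 0, so the Nernst equation gives ln K = nFE°/RT = (2)(96500)(0.55)/((8.314)(298)) = 42.84.
K = e^42.84 = 4 × 10^18.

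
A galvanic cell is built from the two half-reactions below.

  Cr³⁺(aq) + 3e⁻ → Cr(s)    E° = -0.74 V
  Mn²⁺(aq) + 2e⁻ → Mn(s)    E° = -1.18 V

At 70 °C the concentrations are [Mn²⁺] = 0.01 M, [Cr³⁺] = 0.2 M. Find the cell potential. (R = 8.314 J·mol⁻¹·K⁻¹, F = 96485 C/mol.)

The Cr³⁺/Cr couple has the higher reduction potential and acts as the cathode, so E°_cell = -0.74 − (-1.18) = 0.44 V.
Balancing electrons gives n = 6; the reaction quotient is Q = [Mn²⁺]^3/[Cr³⁺]^2 = 2.5 × 10^-5.
E = E° − (RT/nF) ln Q = 0.44 − (8.314×343)/(6×96485) × (-10.597) = 0.440 + 0.052 = 0.492 V.

0.492 V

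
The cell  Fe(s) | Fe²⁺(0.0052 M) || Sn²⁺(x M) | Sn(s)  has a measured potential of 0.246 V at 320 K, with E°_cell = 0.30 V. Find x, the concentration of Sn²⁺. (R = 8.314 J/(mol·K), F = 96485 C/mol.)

From the Nernst equation, ln Q = nF(E° − E)/RT = 2×96485×(0.30 − 0.246)/(8.314×320) = 3.917, so Q = 50.2.
With Q = [Fe²⁺]/[Sn²⁺] and the known concentrations, [Sn²⁺] in the denominator gives [Sn²⁺] = 1 × 10^-4 M.

1 × 10^-4 M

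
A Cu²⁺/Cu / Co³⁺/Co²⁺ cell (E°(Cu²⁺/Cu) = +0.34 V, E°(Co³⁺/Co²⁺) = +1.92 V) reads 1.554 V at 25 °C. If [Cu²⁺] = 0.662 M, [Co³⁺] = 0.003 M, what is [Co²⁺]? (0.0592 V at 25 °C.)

0.01 M

From the Nernst equation, log Q = n(E° − E)/0.0592 = 2(1.58 − 1.554)/0.0592 = 0.878, so Q = 7.56.
With Q = [Cu²⁺]·[Co²⁺]^2/[Co³⁺]^2 and the known concentrations, [Co²⁺]^2 in the numerator gives [Co²⁺] = 0.01 M.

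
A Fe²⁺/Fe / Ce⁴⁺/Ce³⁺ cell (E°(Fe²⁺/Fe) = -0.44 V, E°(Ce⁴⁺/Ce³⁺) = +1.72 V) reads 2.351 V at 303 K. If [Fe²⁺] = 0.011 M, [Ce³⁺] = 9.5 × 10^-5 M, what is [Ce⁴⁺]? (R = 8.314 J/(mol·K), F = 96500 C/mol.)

0.015 M

From the Nernst equation, ln Q = nF(E° − E)/RT = 2×96500×(2.16 − 2.351)/(8.314×303) = -14.633, so Q = 4.41 × 10^-7.
With Q = [Fe²⁺]·[Ce³⁺]^2/[Ce⁴⁺]^2 and the known concentrations, [Ce⁴⁺]^2 in the denominator gives [Ce⁴⁺] = 0.015 M.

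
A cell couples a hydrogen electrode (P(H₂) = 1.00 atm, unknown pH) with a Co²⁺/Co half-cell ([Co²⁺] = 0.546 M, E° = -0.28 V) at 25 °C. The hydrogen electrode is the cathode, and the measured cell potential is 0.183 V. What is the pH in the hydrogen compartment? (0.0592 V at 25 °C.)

E°_cell = 0.28 V and n = 2.
log Q = n(E° − E)/0.0592 = 2×(0.28 − 0.183)/0.0592 = 3.277.
With Q = [Co²⁺]·P(H₂) / [H⁺]^2, solving for [H⁺] gives log[H⁺] = -1.770, so pH = 1.77.

pH = 1.77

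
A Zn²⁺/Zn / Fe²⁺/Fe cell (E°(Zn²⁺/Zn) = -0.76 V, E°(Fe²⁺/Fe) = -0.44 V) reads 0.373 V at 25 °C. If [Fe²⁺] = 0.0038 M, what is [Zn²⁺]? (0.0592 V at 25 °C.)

6.2 × 10^-5 M

From the Nernst equation, log Q = n(E° − E)/0.0592 = 2(0.32 − 0.373)/0.0592 = -1.791, so Q = 0.0162.
With Q = [Zn²⁺]/[Fe²⁺] and the known concentrations, [Zn²⁺] in the numerator gives [Zn²⁺] = 6.2 × 10^-5 M.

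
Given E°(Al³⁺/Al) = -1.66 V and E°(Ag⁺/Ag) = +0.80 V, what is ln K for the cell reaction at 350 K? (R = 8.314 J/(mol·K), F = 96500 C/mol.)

E°_cell = +0.80 − (-1.66) = 2.46 V, with n = 3 electrons transferred.
At equilibrium E = 0, so the Nernst equation gives ln K = nFE°/RT = (3)(96500)(2.46)/((8.314)(350)) = 244.74.

ln K = 244.7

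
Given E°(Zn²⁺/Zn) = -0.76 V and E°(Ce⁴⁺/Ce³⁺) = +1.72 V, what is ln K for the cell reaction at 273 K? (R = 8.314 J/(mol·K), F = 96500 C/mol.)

E°_cell = +1.72 − (-0.76) = 2.48 V, with n = 2 electrons transferred.
At equilibrium E = 0, so the Nernst equation gives ln K = nFE°/RT = (2)(96500)(2.48)/((8.314)(273)) = 210.88.

ln K = 210.9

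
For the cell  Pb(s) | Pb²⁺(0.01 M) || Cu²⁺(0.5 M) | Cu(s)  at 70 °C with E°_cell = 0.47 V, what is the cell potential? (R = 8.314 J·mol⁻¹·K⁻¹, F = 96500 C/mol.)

0.528 V

Balancing electrons gives n = 2; the reaction quotient is Q = [Pb²⁺]/[Cu²⁺] = 0.0200.
E = E° − (RT/nF) ln Q = 0.47 − (8.314×343)/(2×96500) × (-3.912) = 0.470 + 0.058 = 0.528 V.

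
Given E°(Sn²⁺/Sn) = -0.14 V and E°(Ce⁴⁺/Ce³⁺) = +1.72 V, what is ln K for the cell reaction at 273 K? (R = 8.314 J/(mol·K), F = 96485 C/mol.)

E°_cell = +1.72 − (-0.14) = 1.86 V, with n = 2 electrons transferred.
At equilibrium E = 0, so the Nernst equation gives ln K = nFE°/RT = (2)(96485)(1.86)/((8.314)(273)) = 158.14.

ln K = 158.1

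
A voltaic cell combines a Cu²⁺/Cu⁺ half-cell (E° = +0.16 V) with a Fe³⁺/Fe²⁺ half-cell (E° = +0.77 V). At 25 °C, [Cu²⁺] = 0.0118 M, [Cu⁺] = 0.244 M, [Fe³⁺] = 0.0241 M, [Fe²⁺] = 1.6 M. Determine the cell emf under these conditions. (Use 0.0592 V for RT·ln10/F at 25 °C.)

The Fe³⁺/Fe²⁺ couple has the higher reduction potential and acts as the cathode, so E°_cell = +0.77 − (+0.16) = 0.61 V.
Balancing electrons gives n = 1; the reaction quotient is Q = [Cu²⁺]·[Fe²⁺]/([Cu⁺]·[Fe³⁺]) = 3.21.
At 25 °C, E = E° − (0.0592/n) log Q = 0.61 − (0.0592/1)(0.507) = 0.610 − 0.030 = 0.580 V.

0.580 V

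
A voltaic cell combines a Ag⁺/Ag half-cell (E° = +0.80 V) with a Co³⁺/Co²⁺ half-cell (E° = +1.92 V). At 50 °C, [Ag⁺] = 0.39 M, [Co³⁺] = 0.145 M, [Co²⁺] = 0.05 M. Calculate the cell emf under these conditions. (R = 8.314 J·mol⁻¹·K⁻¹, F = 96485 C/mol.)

1.18 V

The Co³⁺/Co²⁺ couple has the higher reduction potential and acts as the cathode, so E°_cell = +1.92 − (+0.80) = 1.12 V.
Balancing electrons gives n = 1; the reaction quotient is Q = [Ag⁺]·[Co²⁺]/[Co³⁺] = 0.134.
E = E° − (RT/nF) ln Q = 1.12 − (8.314×323)/(1×96485) × (-2.006) = 1.120 + 0.056 = 1.176 V.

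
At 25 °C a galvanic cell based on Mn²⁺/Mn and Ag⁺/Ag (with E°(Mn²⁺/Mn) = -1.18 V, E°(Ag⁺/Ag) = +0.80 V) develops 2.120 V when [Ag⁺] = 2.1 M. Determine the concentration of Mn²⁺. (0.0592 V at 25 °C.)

8.2 × 10^-5 M

From the Nernst equation, log Q = n(E° − E)/0.0592 = 2(1.98 − 2.120)/0.0592 = -4.730, so Q = 1.86 × 10^-5.
With Q = [Mn²⁺]/[Ag⁺]^2 and the known concentrations, [Mn²⁺] in the numerator gives [Mn²⁺] = 8.2 × 10^-5 M.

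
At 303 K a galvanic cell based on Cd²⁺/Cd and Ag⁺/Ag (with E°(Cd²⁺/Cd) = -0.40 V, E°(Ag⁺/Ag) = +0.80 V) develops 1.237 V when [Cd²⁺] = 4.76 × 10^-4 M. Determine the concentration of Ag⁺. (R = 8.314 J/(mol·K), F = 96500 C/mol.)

0.09 M

From the Nernst equation, ln Q = nF(E° − E)/RT = 2×96500×(1.20 − 1.237)/(8.314×303) = -2.835, so Q = 0.0587.
With Q = [Cd²⁺]/[Ag⁺]^2 and the known concentrations, [Ag⁺]^2 in the denominator gives [Ag⁺] = 0.09 M.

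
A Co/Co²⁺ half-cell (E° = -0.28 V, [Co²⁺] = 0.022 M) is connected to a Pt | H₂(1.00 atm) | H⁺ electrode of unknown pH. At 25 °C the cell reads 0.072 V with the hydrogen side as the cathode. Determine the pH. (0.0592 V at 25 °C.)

E°_cell = 0.28 V and n = 2.
log Q = n(E° − E)/0.0592 = 2×(0.28 − 0.072)/0.0592 = 7.027.
With Q = [Co²⁺]·P(H₂) / [H⁺]^2, solving for [H⁺] gives log[H⁺] = -4.342, so pH = 4.34.

pH = 4.34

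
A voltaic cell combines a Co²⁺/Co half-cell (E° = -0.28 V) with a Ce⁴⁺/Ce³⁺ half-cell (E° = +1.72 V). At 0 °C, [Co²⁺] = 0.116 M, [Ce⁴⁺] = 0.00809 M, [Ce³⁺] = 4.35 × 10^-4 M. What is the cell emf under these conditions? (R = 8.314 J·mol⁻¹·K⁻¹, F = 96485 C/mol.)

The Ce⁴⁺/Ce³⁺ couple has the higher reduction potential and acts as the cathode, so E°_cell = +1.72 − (-0.28) = 2.00 V.
Balancing electrons gives n = 2; the reaction quotient is Q = [Co²⁺]·[Ce³⁺]^2/[Ce⁴⁺]^2 = 3.35 × 10^-4.
E = E° − (RT/nF) ln Q = 2.00 − (8.314×273)/(2×96485) × (-8.000) = 2.000 + 0.094 = 2.094 V.

2.09 V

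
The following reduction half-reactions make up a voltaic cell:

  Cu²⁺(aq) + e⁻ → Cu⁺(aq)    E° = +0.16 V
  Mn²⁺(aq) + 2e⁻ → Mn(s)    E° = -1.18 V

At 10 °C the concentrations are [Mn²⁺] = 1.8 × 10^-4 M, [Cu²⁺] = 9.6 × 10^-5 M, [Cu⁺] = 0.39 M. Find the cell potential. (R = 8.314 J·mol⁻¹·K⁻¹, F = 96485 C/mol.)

The Cu²⁺/Cu⁺ couple has the higher reduction potential and acts as the cathode, so E°_cell = +0.16 − (-1.18) = 1.34 V.
Balancing electrons gives n = 2; the reaction quotient is Q = [Mn²⁺]·[Cu⁺]^2/[Cu²⁺]^2 = 2970.
E = E° − (RT/nF) ln Q = 1.34 − (8.314×283)/(2×96485) × (7.997) = 1.340 − 0.098 = 1.242 V.

1.24 V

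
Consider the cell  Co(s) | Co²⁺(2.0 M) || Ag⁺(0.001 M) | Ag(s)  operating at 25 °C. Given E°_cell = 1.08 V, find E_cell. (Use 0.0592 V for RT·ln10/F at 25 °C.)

0.893 V

Balancing electrons gives n = 2; the reaction quotient is Q = [Co²⁺]/[Ag⁺]^2 = 2 × 10^6.
At 25 °C, E = E° − (0.0592/n) log Q = 1.08 − (0.0592/2)(6.301) = 1.080 − 0.187 = 0.893 V.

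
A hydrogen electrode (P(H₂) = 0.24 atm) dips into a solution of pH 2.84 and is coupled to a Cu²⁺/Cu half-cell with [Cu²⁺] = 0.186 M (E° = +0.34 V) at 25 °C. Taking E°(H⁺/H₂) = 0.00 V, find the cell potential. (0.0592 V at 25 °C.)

0.47 V

The Cu²⁺/Cu couple is the cathode, so E°_cell = 0.34 V; n = 2.
[H⁺] = 10^(−2.84) = 0.0014 M, and Q = [H⁺]^2 / ([Cu²⁺]·P(H₂)) = 4.68 × 10^-5.
E = E° − (0.0592/2) log Q = 0.34 − (0.0592/2)(-4.330) = 0.468 V.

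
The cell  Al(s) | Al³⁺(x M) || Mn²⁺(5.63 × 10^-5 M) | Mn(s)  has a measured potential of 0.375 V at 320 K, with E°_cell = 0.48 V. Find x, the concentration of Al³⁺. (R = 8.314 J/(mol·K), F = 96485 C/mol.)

From the Nernst equation, ln Q = nF(E° − E)/RT = 6×96485×(0.48 − 0.375)/(8.314×320) = 22.848, so Q = 8.37 × 10^9.
With Q = [Al³⁺]^2/[Mn²⁺]^3 and the known concentrations, [Al³⁺]^2 in the numerator gives [Al³⁺] = 0.039 M.

0.039 M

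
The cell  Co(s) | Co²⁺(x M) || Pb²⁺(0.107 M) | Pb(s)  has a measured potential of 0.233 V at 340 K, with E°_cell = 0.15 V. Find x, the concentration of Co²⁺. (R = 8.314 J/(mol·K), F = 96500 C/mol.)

From the Nernst equation, ln Q = nF(E° − E)/RT = 2×96500×(0.15 − 0.233)/(8.314×340) = -5.667, so Q = 0.00346.
With Q = [Co²⁺]/[Pb²⁺] and the known concentrations, [Co²⁺] in the numerator gives [Co²⁺] = 3.7 × 10^-4 M.

3.7 × 10^-4 M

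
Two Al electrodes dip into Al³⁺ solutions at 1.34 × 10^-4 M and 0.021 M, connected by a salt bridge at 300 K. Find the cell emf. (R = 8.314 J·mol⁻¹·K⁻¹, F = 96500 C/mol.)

0.044 V

Both half-cells are Al³⁺/Al, so E°_cell = 0. The concentrated side is the cathode; the cell reaction moves Al³⁺ from high to low concentration with n = 3.
Q = [Al³⁺]_dilute/[Al³⁺]_conc = 1.34 × 10^-4/0.021 = 0.00638.
E = 0 − (RT/nF) ln Q = −((8.314×300)/(3×96500))(-5.054) = 0.0435 V.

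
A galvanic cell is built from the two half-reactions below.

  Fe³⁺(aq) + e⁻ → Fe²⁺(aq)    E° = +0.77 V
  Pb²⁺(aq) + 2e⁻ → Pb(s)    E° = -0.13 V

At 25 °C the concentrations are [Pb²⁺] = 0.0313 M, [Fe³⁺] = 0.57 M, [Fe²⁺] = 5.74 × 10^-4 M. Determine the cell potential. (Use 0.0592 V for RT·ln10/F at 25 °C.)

1.12 V

The Fe³⁺/Fe²⁺ couple has the higher reduction potential and acts as the cathode, so E°_cell = +0.77 − (-0.13) = 0.90 V.
Balancing electrons gives n = 2; the reaction quotient is Q = [Pb²⁺]·[Fe²⁺]^2/[Fe³⁺]^2 = 3.17 × 10^-8.
At 25 °C, E = E° − (0.0592/n) log Q = 0.90 − (0.0592/2)(-7.498) = 0.900 + 0.222 = 1.122 V.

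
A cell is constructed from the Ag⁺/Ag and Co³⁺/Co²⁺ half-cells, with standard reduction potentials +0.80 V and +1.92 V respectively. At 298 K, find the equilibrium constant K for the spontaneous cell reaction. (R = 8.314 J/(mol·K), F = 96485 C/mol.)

8.8 × 10^18

E°_cell = +1.92 − (+0.80) = 1.12 V, with n = 1 electron transferred.
At equilibrium E = 0, so the Nernst equation gives ln K = nFE°/RT = (1)(96485)(1.12)/((8.314)(298)) = 43.62.
K = e^43.62 = 8.8 × 10^18.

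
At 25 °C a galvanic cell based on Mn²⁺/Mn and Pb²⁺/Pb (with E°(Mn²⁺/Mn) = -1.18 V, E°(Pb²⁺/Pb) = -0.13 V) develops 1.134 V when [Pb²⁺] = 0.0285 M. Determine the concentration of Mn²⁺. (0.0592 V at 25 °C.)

From the Nernst equation, log Q = n(E° − E)/0.0592 = 2(1.05 − 1.134)/0.0592 = -2.838, so Q = 0.00145.
With Q = [Mn²⁺]/[Pb²⁺] and the known concentrations, [Mn²⁺] in the numerator gives [Mn²⁺] = 4.1 × 10^-5 M.

4.1 × 10^-5 M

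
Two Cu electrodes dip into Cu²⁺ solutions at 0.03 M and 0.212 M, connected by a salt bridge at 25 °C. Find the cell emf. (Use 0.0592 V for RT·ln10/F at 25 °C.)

0.025 V

Both half-cells are Cu²⁺/Cu, so E°_cell = 0. The concentrated side is the cathode; the cell reaction moves Cu²⁺ from high to low concentration with n = 2.
Q = [Cu²⁺]_dilute/[Cu²⁺]_conc = 0.03/0.212 = 0.142.
E = 0 − (0.0592/2) log Q = −(0.0592/2)(-0.849) = 0.0251 V.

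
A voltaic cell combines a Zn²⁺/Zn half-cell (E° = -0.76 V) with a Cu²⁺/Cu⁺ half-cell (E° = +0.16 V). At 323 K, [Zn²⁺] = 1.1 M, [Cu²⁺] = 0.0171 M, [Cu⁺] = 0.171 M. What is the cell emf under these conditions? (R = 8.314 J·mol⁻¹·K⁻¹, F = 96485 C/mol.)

The Cu²⁺/Cu⁺ couple has the higher reduction potential and acts as the cathode, so E°_cell = +0.16 − (-0.76) = 0.92 V.
Balancing electrons gives n = 2; the reaction quotient is Q = [Zn²⁺]·[Cu⁺]^2/[Cu²⁺]^2 = 110.
E = E° − (RT/nF) ln Q = 0.92 − (8.314×323)/(2×96485) × (4.700) = 0.920 − 0.065 = 0.855 V.

0.855 V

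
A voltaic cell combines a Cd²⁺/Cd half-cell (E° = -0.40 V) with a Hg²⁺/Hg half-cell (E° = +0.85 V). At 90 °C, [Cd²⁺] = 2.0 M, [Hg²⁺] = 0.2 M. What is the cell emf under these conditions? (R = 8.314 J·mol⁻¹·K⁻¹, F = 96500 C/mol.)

The Hg²⁺/Hg couple has the higher reduction potential and acts as the cathode, so E°_cell = +0.85 − (-0.40) = 1.25 V.
Balancing electrons gives n = 2; the reaction quotient is Q = [Cd²⁺]/[Hg²⁺] = 10.0.
E = E° − (RT/nF) ln Q = 1.25 − (8.314×363)/(2×96500) × (2.303) = 1.250 − 0.036 = 1.214 V.

1.21 V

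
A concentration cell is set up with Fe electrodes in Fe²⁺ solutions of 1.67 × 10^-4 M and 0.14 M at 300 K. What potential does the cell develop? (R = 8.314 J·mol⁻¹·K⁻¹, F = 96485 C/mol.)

Both half-cells are Fe²⁺/Fe, so E°_cell = 0. The concentrated side is the cathode; the cell reaction moves Fe²⁺ from high to low concentration with n = 2.
Q = [Fe²⁺]_dilute/[Fe²⁺]_conc = 1.67 × 10^-4/0.14 = 0.00119.
E = 0 − (RT/nF) ln Q = −((8.314×300)/(2×96485))(-6.731) = 0.0870 V.

0.087 V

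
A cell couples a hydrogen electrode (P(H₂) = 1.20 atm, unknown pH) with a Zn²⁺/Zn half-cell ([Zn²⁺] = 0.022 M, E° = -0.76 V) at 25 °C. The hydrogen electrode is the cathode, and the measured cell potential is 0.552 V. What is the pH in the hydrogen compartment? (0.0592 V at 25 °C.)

E°_cell = 0.76 V and n = 2.
log Q = n(E° − E)/0.0592 = 2×(0.76 − 0.552)/0.0592 = 7.027.
With Q = [Zn²⁺]·P(H₂) / [H⁺]^2, solving for [H⁺] gives log[H⁺] = -4.303, so pH = 4.30.

pH = 4.30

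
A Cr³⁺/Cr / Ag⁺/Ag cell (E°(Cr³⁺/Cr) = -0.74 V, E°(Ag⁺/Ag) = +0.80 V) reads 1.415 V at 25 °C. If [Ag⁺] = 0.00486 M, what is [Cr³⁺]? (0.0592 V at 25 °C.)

From the Nernst equation, log Q = n(E° − E)/0.0592 = 3(1.54 − 1.415)/0.0592 = 6.334, so Q = 2.16 × 10^6.
With Q = [Cr³⁺]/[Ag⁺]^3 and the known concentrations, [Cr³⁺] in the numerator gives [Cr³⁺] = 0.25 M.

0.25 M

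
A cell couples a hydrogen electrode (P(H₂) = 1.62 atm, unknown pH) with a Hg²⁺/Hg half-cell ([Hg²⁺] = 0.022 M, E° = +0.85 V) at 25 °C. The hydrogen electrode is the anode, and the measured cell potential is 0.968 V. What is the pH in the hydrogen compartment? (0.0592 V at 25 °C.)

E°_cell = 0.85 V and n = 2.
log Q = n(E° − E)/0.0592 = 2×(0.85 − 0.968)/0.0592 = -3.986.
With Q = [H⁺]^2 / ([Hg²⁺]·P(H₂)), solving for [H⁺] gives log[H⁺] = -2.717, so pH = 2.72.

pH = 2.72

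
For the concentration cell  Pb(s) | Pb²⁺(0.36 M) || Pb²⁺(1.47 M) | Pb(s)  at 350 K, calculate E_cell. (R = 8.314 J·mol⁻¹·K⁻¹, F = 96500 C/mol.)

0.021 V

Both half-cells are Pb²⁺/Pb, so E°_cell = 0. The concentrated side is the cathode; the cell reaction moves Pb²⁺ from high to low concentration with n = 2.
Q = [Pb²⁺]_dilute/[Pb²⁺]_conc = 0.36/1.47 = 0.245.
E = 0 − (RT/nF) ln Q = −((8.314×350)/(2×96500))(-1.407) = 0.0212 V.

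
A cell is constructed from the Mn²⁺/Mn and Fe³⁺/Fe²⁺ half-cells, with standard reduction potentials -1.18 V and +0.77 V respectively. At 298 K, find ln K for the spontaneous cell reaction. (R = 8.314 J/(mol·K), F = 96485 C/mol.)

ln K = 151.9

E°_cell = +0.77 − (-1.18) = 1.95 V, with n = 2 electrons transferred.
At equilibrium E = 0, so the Nernst equation gives ln K = nFE°/RT = (2)(96485)(1.95)/((8.314)(298)) = 151.88.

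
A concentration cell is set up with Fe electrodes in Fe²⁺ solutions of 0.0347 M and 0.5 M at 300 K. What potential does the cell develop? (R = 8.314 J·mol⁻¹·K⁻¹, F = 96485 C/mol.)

0.034 V

Both half-cells are Fe²⁺/Fe, so E°_cell = 0. The concentrated side is the cathode; the cell reaction moves Fe²⁺ from high to low concentration with n = 2.
Q = [Fe²⁺]_dilute/[Fe²⁺]_conc = 0.0347/0.5 = 0.0694.
E = 0 − (RT/nF) ln Q = −((8.314×300)/(2×96485))(-2.668) = 0.0345 V.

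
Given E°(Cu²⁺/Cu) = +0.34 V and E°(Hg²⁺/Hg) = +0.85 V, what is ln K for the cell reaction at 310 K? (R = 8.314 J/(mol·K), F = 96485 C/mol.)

ln K = 38.2

E°_cell = +0.85 − (+0.34) = 0.51 V, with n = 2 electrons transferred.
At equilibrium E = 0, so the Nernst equation gives ln K = nFE°/RT = (2)(96485)(0.51)/((8.314)(310)) = 38.18.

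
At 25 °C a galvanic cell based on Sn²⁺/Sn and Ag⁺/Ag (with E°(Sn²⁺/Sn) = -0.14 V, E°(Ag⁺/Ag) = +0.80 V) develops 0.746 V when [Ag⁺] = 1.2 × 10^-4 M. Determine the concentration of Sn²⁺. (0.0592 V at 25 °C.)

0.052 M

From the Nernst equation, log Q = n(E° − E)/0.0592 = 2(0.94 − 0.746)/0.0592 = 6.554, so Q = 3.58 × 10^6.
With Q = [Sn²⁺]/[Ag⁺]^2 and the known concentrations, [Sn²⁺] in the numerator gives [Sn²⁺] = 0.052 M.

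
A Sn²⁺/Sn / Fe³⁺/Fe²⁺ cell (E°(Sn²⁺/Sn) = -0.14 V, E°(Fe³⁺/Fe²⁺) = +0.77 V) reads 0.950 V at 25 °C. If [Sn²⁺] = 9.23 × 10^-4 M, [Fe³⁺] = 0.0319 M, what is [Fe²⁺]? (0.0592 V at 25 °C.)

From the Nernst equation, log Q = n(E° − E)/0.0592 = 2(0.91 − 0.950)/0.0592 = -1.351, so Q = 0.0445.
With Q = [Sn²⁺]·[Fe²⁺]^2/[Fe³⁺]^2 and the known concentrations, [Fe²⁺]^2 in the numerator gives [Fe²⁺] = 0.22 M.

0.22 M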